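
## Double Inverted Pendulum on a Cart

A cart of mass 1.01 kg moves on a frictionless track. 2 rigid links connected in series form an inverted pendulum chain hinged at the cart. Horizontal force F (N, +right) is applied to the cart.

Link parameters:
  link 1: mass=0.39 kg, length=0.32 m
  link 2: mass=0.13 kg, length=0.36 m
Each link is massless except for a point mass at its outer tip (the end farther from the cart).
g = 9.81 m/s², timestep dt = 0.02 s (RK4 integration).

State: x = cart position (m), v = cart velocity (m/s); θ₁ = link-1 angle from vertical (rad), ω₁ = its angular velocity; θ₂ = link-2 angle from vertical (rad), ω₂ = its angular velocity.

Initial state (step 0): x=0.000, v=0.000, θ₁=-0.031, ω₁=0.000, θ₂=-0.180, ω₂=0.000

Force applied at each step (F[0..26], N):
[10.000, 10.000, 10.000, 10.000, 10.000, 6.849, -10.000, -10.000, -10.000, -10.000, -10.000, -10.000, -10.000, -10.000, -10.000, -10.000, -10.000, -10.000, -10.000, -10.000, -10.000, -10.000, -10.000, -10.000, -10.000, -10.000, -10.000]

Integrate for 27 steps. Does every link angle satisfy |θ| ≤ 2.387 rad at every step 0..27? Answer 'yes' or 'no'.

apply F[0]=+10.000 → step 1: x=0.002, v=0.201, θ₁=-0.037, ω₁=-0.620, θ₂=-0.181, ω₂=-0.102
apply F[1]=+10.000 → step 2: x=0.008, v=0.403, θ₁=-0.056, ω₁=-1.254, θ₂=-0.184, ω₂=-0.193
apply F[2]=+10.000 → step 3: x=0.018, v=0.607, θ₁=-0.088, ω₁=-1.914, θ₂=-0.189, ω₂=-0.263
apply F[3]=+10.000 → step 4: x=0.032, v=0.813, θ₁=-0.133, ω₁=-2.607, θ₂=-0.194, ω₂=-0.306
apply F[4]=+10.000 → step 5: x=0.051, v=1.020, θ₁=-0.192, ω₁=-3.338, θ₂=-0.201, ω₂=-0.320
apply F[5]=+6.849 → step 6: x=0.073, v=1.164, θ₁=-0.265, ω₁=-3.917, θ₂=-0.207, ω₂=-0.315
apply F[6]=-10.000 → step 7: x=0.094, v=0.989, θ₁=-0.340, ω₁=-3.592, θ₂=-0.213, ω₂=-0.263
apply F[7]=-10.000 → step 8: x=0.112, v=0.822, θ₁=-0.409, ω₁=-3.357, θ₂=-0.217, ω₂=-0.166
apply F[8]=-10.000 → step 9: x=0.127, v=0.662, θ₁=-0.474, ω₁=-3.208, θ₂=-0.219, ω₂=-0.023
apply F[9]=-10.000 → step 10: x=0.139, v=0.508, θ₁=-0.538, ω₁=-3.135, θ₂=-0.218, ω₂=0.163
apply F[10]=-10.000 → step 11: x=0.147, v=0.359, θ₁=-0.600, ω₁=-3.131, θ₂=-0.212, ω₂=0.388
apply F[11]=-10.000 → step 12: x=0.153, v=0.213, θ₁=-0.663, ω₁=-3.191, θ₂=-0.202, ω₂=0.648
apply F[12]=-10.000 → step 13: x=0.156, v=0.068, θ₁=-0.728, ω₁=-3.306, θ₂=-0.186, ω₂=0.936
apply F[13]=-10.000 → step 14: x=0.156, v=-0.076, θ₁=-0.796, ω₁=-3.472, θ₂=-0.165, ω₂=1.245
apply F[14]=-10.000 → step 15: x=0.153, v=-0.222, θ₁=-0.867, ω₁=-3.680, θ₂=-0.136, ω₂=1.565
apply F[15]=-10.000 → step 16: x=0.147, v=-0.371, θ₁=-0.943, ω₁=-3.927, θ₂=-0.102, ω₂=1.883
apply F[16]=-10.000 → step 17: x=0.138, v=-0.524, θ₁=-1.025, ω₁=-4.206, θ₂=-0.061, ω₂=2.186
apply F[17]=-10.000 → step 18: x=0.126, v=-0.683, θ₁=-1.112, ω₁=-4.517, θ₂=-0.015, ω₂=2.459
apply F[18]=-10.000 → step 19: x=0.111, v=-0.850, θ₁=-1.206, ω₁=-4.861, θ₂=0.037, ω₂=2.687
apply F[19]=-10.000 → step 20: x=0.092, v=-1.025, θ₁=-1.307, ω₁=-5.244, θ₂=0.092, ω₂=2.853
apply F[20]=-10.000 → step 21: x=0.069, v=-1.211, θ₁=-1.416, ω₁=-5.677, θ₂=0.150, ω₂=2.939
apply F[21]=-10.000 → step 22: x=0.043, v=-1.411, θ₁=-1.534, ω₁=-6.180, θ₂=0.209, ω₂=2.924
apply F[22]=-10.000 → step 23: x=0.013, v=-1.629, θ₁=-1.663, ω₁=-6.778, θ₂=0.267, ω₂=2.784
apply F[23]=-10.000 → step 24: x=-0.022, v=-1.873, θ₁=-1.806, ω₁=-7.508, θ₂=0.320, ω₂=2.491
apply F[24]=-10.000 → step 25: x=-0.062, v=-2.150, θ₁=-1.965, ω₁=-8.417, θ₂=0.365, ω₂=2.019
apply F[25]=-10.000 → step 26: x=-0.108, v=-2.474, θ₁=-2.144, ω₁=-9.561, θ₂=0.399, ω₂=1.361
apply F[26]=-10.000 → step 27: x=-0.162, v=-2.856, θ₁=-2.349, ω₁=-10.979, θ₂=0.419, ω₂=0.574
Max |angle| over trajectory = 2.349 rad; bound = 2.387 → within bound.

Answer: yes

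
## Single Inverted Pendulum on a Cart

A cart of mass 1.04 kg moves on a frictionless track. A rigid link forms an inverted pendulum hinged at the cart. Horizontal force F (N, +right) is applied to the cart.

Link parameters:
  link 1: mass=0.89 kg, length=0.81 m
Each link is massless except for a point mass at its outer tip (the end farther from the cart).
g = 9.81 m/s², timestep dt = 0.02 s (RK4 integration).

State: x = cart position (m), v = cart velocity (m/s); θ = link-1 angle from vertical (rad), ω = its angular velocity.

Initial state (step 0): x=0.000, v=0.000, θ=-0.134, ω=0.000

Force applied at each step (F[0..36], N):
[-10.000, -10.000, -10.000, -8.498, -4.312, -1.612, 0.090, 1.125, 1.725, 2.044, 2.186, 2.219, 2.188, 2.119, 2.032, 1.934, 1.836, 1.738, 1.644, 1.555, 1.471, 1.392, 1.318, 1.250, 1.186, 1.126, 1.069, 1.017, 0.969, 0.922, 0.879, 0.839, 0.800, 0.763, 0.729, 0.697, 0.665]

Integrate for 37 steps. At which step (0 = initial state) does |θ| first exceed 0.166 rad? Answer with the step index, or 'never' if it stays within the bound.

Answer: never

Derivation:
apply F[0]=-10.000 → step 1: x=-0.002, v=-0.168, θ=-0.132, ω=0.173
apply F[1]=-10.000 → step 2: x=-0.007, v=-0.336, θ=-0.127, ω=0.348
apply F[2]=-10.000 → step 3: x=-0.015, v=-0.506, θ=-0.118, ω=0.526
apply F[3]=-8.498 → step 4: x=-0.027, v=-0.650, θ=-0.106, ω=0.675
apply F[4]=-4.312 → step 5: x=-0.040, v=-0.716, θ=-0.092, ω=0.733
apply F[5]=-1.612 → step 6: x=-0.055, v=-0.734, θ=-0.078, ω=0.734
apply F[6]=+0.090 → step 7: x=-0.069, v=-0.721, θ=-0.063, ω=0.701
apply F[7]=+1.125 → step 8: x=-0.083, v=-0.690, θ=-0.050, ω=0.649
apply F[8]=+1.725 → step 9: x=-0.097, v=-0.650, θ=-0.037, ω=0.589
apply F[9]=+2.044 → step 10: x=-0.109, v=-0.605, θ=-0.026, ω=0.527
apply F[10]=+2.186 → step 11: x=-0.121, v=-0.560, θ=-0.016, ω=0.465
apply F[11]=+2.219 → step 12: x=-0.132, v=-0.515, θ=-0.008, ω=0.407
apply F[12]=+2.188 → step 13: x=-0.142, v=-0.473, θ=-0.000, ω=0.354
apply F[13]=+2.119 → step 14: x=-0.151, v=-0.432, θ=0.007, ω=0.305
apply F[14]=+2.032 → step 15: x=-0.159, v=-0.395, θ=0.012, ω=0.261
apply F[15]=+1.934 → step 16: x=-0.167, v=-0.360, θ=0.017, ω=0.222
apply F[16]=+1.836 → step 17: x=-0.173, v=-0.328, θ=0.021, ω=0.187
apply F[17]=+1.738 → step 18: x=-0.180, v=-0.298, θ=0.025, ω=0.156
apply F[18]=+1.644 → step 19: x=-0.185, v=-0.271, θ=0.027, ω=0.128
apply F[19]=+1.555 → step 20: x=-0.191, v=-0.246, θ=0.030, ω=0.104
apply F[20]=+1.471 → step 21: x=-0.195, v=-0.223, θ=0.032, ω=0.083
apply F[21]=+1.392 → step 22: x=-0.200, v=-0.202, θ=0.033, ω=0.065
apply F[22]=+1.318 → step 23: x=-0.203, v=-0.182, θ=0.034, ω=0.049
apply F[23]=+1.250 → step 24: x=-0.207, v=-0.164, θ=0.035, ω=0.035
apply F[24]=+1.186 → step 25: x=-0.210, v=-0.147, θ=0.036, ω=0.022
apply F[25]=+1.126 → step 26: x=-0.213, v=-0.131, θ=0.036, ω=0.012
apply F[26]=+1.069 → step 27: x=-0.215, v=-0.117, θ=0.036, ω=0.003
apply F[27]=+1.017 → step 28: x=-0.217, v=-0.103, θ=0.036, ω=-0.005
apply F[28]=+0.969 → step 29: x=-0.219, v=-0.091, θ=0.036, ω=-0.012
apply F[29]=+0.922 → step 30: x=-0.221, v=-0.079, θ=0.036, ω=-0.018
apply F[30]=+0.879 → step 31: x=-0.222, v=-0.068, θ=0.035, ω=-0.023
apply F[31]=+0.839 → step 32: x=-0.224, v=-0.058, θ=0.035, ω=-0.027
apply F[32]=+0.800 → step 33: x=-0.225, v=-0.048, θ=0.034, ω=-0.030
apply F[33]=+0.763 → step 34: x=-0.226, v=-0.039, θ=0.033, ω=-0.033
apply F[34]=+0.729 → step 35: x=-0.226, v=-0.031, θ=0.033, ω=-0.036
apply F[35]=+0.697 → step 36: x=-0.227, v=-0.023, θ=0.032, ω=-0.038
apply F[36]=+0.665 → step 37: x=-0.227, v=-0.015, θ=0.031, ω=-0.039
max |θ| = 0.134 ≤ 0.166 over all 38 states.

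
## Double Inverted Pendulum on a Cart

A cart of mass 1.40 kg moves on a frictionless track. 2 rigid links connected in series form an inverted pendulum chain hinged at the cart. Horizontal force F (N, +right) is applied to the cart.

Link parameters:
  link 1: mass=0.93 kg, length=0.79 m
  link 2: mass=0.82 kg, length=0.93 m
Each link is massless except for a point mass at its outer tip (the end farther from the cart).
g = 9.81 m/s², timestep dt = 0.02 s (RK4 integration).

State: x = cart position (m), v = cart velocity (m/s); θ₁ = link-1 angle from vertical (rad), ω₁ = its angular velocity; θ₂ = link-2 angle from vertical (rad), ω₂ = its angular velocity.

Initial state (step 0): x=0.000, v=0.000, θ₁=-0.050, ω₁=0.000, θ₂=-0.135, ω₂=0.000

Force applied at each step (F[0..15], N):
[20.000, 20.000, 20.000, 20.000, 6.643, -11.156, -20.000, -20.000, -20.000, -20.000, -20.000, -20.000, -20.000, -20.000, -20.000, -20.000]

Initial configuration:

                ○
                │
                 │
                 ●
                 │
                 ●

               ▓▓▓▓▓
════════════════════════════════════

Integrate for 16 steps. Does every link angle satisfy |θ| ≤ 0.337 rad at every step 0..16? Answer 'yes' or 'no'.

apply F[0]=+20.000 → step 1: x=0.003, v=0.297, θ₁=-0.054, ω₁=-0.372, θ₂=-0.135, ω₂=-0.030
apply F[1]=+20.000 → step 2: x=0.012, v=0.595, θ₁=-0.065, ω₁=-0.749, θ₂=-0.136, ω₂=-0.057
apply F[2]=+20.000 → step 3: x=0.027, v=0.896, θ₁=-0.084, ω₁=-1.135, θ₂=-0.138, ω₂=-0.078
apply F[3]=+20.000 → step 4: x=0.048, v=1.198, θ₁=-0.110, ω₁=-1.533, θ₂=-0.139, ω₂=-0.089
apply F[4]=+6.643 → step 5: x=0.073, v=1.315, θ₁=-0.143, ω₁=-1.708, θ₂=-0.141, ω₂=-0.093
apply F[5]=-11.156 → step 6: x=0.098, v=1.189, θ₁=-0.176, ω₁=-1.594, θ₂=-0.143, ω₂=-0.087
apply F[6]=-20.000 → step 7: x=0.119, v=0.952, θ₁=-0.205, ω₁=-1.357, θ₂=-0.144, ω₂=-0.068
apply F[7]=-20.000 → step 8: x=0.136, v=0.724, θ₁=-0.230, ω₁=-1.147, θ₂=-0.146, ω₂=-0.036
apply F[8]=-20.000 → step 9: x=0.148, v=0.505, θ₁=-0.251, ω₁=-0.960, θ₂=-0.146, ω₂=0.007
apply F[9]=-20.000 → step 10: x=0.156, v=0.293, θ₁=-0.269, ω₁=-0.794, θ₂=-0.145, ω₂=0.060
apply F[10]=-20.000 → step 11: x=0.160, v=0.087, θ₁=-0.283, ω₁=-0.645, θ₂=-0.143, ω₂=0.122
apply F[11]=-20.000 → step 12: x=0.160, v=-0.115, θ₁=-0.295, ω₁=-0.509, θ₂=-0.140, ω₂=0.192
apply F[12]=-20.000 → step 13: x=0.155, v=-0.313, θ₁=-0.304, ω₁=-0.384, θ₂=-0.136, ω₂=0.269
apply F[13]=-20.000 → step 14: x=0.147, v=-0.509, θ₁=-0.310, ω₁=-0.267, θ₂=-0.129, ω₂=0.352
apply F[14]=-20.000 → step 15: x=0.135, v=-0.704, θ₁=-0.314, ω₁=-0.157, θ₂=-0.122, ω₂=0.441
apply F[15]=-20.000 → step 16: x=0.119, v=-0.898, θ₁=-0.316, ω₁=-0.051, θ₂=-0.112, ω₂=0.536
Max |angle| over trajectory = 0.316 rad; bound = 0.337 → within bound.

Answer: yes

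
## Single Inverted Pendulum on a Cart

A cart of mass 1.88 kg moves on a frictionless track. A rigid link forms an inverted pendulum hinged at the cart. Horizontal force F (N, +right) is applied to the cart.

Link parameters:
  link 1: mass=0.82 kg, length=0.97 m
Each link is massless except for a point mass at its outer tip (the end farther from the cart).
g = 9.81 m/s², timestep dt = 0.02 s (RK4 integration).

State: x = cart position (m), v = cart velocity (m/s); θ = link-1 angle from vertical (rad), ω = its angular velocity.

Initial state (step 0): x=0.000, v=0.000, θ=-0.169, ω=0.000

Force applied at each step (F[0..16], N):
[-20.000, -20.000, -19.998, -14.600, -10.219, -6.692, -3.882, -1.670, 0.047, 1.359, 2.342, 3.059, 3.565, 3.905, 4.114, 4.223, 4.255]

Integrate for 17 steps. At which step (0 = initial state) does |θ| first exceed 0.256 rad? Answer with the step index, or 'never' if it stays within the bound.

Answer: never

Derivation:
apply F[0]=-20.000 → step 1: x=-0.002, v=-0.196, θ=-0.167, ω=0.166
apply F[1]=-20.000 → step 2: x=-0.008, v=-0.393, θ=-0.162, ω=0.332
apply F[2]=-19.998 → step 3: x=-0.018, v=-0.590, θ=-0.154, ω=0.501
apply F[3]=-14.600 → step 4: x=-0.031, v=-0.732, θ=-0.143, ω=0.616
apply F[4]=-10.219 → step 5: x=-0.047, v=-0.829, θ=-0.130, ω=0.687
apply F[5]=-6.692 → step 6: x=-0.064, v=-0.890, θ=-0.116, ω=0.725
apply F[6]=-3.882 → step 7: x=-0.082, v=-0.922, θ=-0.101, ω=0.736
apply F[7]=-1.670 → step 8: x=-0.100, v=-0.933, θ=-0.086, ω=0.728
apply F[8]=+0.047 → step 9: x=-0.119, v=-0.926, θ=-0.072, ω=0.705
apply F[9]=+1.359 → step 10: x=-0.137, v=-0.906, θ=-0.058, ω=0.671
apply F[10]=+2.342 → step 11: x=-0.155, v=-0.877, θ=-0.045, ω=0.631
apply F[11]=+3.059 → step 12: x=-0.172, v=-0.841, θ=-0.033, ω=0.586
apply F[12]=+3.565 → step 13: x=-0.189, v=-0.801, θ=-0.022, ω=0.539
apply F[13]=+3.905 → step 14: x=-0.204, v=-0.758, θ=-0.012, ω=0.491
apply F[14]=+4.114 → step 15: x=-0.219, v=-0.714, θ=-0.002, ω=0.444
apply F[15]=+4.223 → step 16: x=-0.233, v=-0.669, θ=0.006, ω=0.398
apply F[16]=+4.255 → step 17: x=-0.246, v=-0.624, θ=0.014, ω=0.355
max |θ| = 0.169 ≤ 0.256 over all 18 states.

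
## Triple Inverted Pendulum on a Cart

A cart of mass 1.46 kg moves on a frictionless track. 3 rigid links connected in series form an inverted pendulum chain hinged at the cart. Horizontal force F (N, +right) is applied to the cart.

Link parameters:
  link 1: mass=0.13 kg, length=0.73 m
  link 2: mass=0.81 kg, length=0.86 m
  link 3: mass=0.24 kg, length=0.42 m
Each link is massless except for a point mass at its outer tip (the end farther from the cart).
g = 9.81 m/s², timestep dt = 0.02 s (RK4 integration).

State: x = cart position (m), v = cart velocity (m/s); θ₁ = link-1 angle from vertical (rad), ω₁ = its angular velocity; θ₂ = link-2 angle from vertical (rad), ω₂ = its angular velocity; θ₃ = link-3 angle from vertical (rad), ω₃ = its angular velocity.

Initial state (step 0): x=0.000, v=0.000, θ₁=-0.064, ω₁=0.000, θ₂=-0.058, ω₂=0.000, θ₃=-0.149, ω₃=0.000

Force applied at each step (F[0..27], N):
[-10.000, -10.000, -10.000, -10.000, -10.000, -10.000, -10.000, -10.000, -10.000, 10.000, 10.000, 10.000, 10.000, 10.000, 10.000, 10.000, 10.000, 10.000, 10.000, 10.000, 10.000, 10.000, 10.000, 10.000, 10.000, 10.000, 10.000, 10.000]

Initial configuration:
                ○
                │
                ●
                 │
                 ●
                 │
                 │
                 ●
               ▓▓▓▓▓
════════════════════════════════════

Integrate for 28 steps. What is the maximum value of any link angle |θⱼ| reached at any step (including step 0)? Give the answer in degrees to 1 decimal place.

apply F[0]=-10.000 → step 1: x=-0.001, v=-0.127, θ₁=-0.063, ω₁=0.143, θ₂=-0.058, ω₂=0.018, θ₃=-0.150, ω₃=-0.057
apply F[1]=-10.000 → step 2: x=-0.005, v=-0.254, θ₁=-0.058, ω₁=0.294, θ₂=-0.057, ω₂=0.031, θ₃=-0.151, ω₃=-0.115
apply F[2]=-10.000 → step 3: x=-0.011, v=-0.382, θ₁=-0.051, ω₁=0.459, θ₂=-0.057, ω₂=0.033, θ₃=-0.154, ω₃=-0.174
apply F[3]=-10.000 → step 4: x=-0.020, v=-0.512, θ₁=-0.040, ω₁=0.648, θ₂=-0.056, ω₂=0.017, θ₃=-0.158, ω₃=-0.234
apply F[4]=-10.000 → step 5: x=-0.032, v=-0.643, θ₁=-0.025, ω₁=0.870, θ₂=-0.056, ω₂=-0.023, θ₃=-0.164, ω₃=-0.296
apply F[5]=-10.000 → step 6: x=-0.046, v=-0.778, θ₁=-0.005, ω₁=1.133, θ₂=-0.057, ω₂=-0.095, θ₃=-0.170, ω₃=-0.357
apply F[6]=-10.000 → step 7: x=-0.063, v=-0.916, θ₁=0.021, ω₁=1.443, θ₂=-0.060, ω₂=-0.202, θ₃=-0.178, ω₃=-0.415
apply F[7]=-10.000 → step 8: x=-0.083, v=-1.057, θ₁=0.053, ω₁=1.796, θ₂=-0.066, ω₂=-0.342, θ₃=-0.187, ω₃=-0.466
apply F[8]=-10.000 → step 9: x=-0.105, v=-1.200, θ₁=0.093, ω₁=2.175, θ₂=-0.074, ω₂=-0.496, θ₃=-0.196, ω₃=-0.506
apply F[9]=+10.000 → step 10: x=-0.128, v=-1.073, θ₁=0.137, ω₁=2.243, θ₂=-0.086, ω₂=-0.698, θ₃=-0.207, ω₃=-0.543
apply F[10]=+10.000 → step 11: x=-0.148, v=-0.947, θ₁=0.183, ω₁=2.336, θ₂=-0.102, ω₂=-0.917, θ₃=-0.218, ω₃=-0.572
apply F[11]=+10.000 → step 12: x=-0.166, v=-0.821, θ₁=0.231, ω₁=2.433, θ₂=-0.122, ω₂=-1.133, θ₃=-0.230, ω₃=-0.593
apply F[12]=+10.000 → step 13: x=-0.181, v=-0.694, θ₁=0.280, ω₁=2.517, θ₂=-0.147, ω₂=-1.335, θ₃=-0.242, ω₃=-0.607
apply F[13]=+10.000 → step 14: x=-0.194, v=-0.566, θ₁=0.331, ω₁=2.584, θ₂=-0.176, ω₂=-1.518, θ₃=-0.254, ω₃=-0.615
apply F[14]=+10.000 → step 15: x=-0.204, v=-0.438, θ₁=0.383, ω₁=2.631, θ₂=-0.208, ω₂=-1.681, θ₃=-0.266, ω₃=-0.620
apply F[15]=+10.000 → step 16: x=-0.211, v=-0.308, θ₁=0.436, ω₁=2.661, θ₂=-0.243, ω₂=-1.829, θ₃=-0.279, ω₃=-0.622
apply F[16]=+10.000 → step 17: x=-0.216, v=-0.178, θ₁=0.490, ω₁=2.677, θ₂=-0.281, ω₂=-1.964, θ₃=-0.291, ω₃=-0.622
apply F[17]=+10.000 → step 18: x=-0.218, v=-0.048, θ₁=0.543, ω₁=2.681, θ₂=-0.321, ω₂=-2.090, θ₃=-0.304, ω₃=-0.622
apply F[18]=+10.000 → step 19: x=-0.218, v=0.083, θ₁=0.597, ω₁=2.675, θ₂=-0.364, ω₂=-2.210, θ₃=-0.316, ω₃=-0.622
apply F[19]=+10.000 → step 20: x=-0.215, v=0.213, θ₁=0.650, ω₁=2.660, θ₂=-0.410, ω₂=-2.328, θ₃=-0.328, ω₃=-0.623
apply F[20]=+10.000 → step 21: x=-0.209, v=0.344, θ₁=0.703, ω₁=2.636, θ₂=-0.457, ω₂=-2.446, θ₃=-0.341, ω₃=-0.624
apply F[21]=+10.000 → step 22: x=-0.201, v=0.475, θ₁=0.756, ω₁=2.603, θ₂=-0.508, ω₂=-2.566, θ₃=-0.353, ω₃=-0.628
apply F[22]=+10.000 → step 23: x=-0.190, v=0.604, θ₁=0.807, ω₁=2.558, θ₂=-0.560, ω₂=-2.693, θ₃=-0.366, ω₃=-0.633
apply F[23]=+10.000 → step 24: x=-0.177, v=0.734, θ₁=0.858, ω₁=2.501, θ₂=-0.615, ω₂=-2.828, θ₃=-0.379, ω₃=-0.641
apply F[24]=+10.000 → step 25: x=-0.161, v=0.862, θ₁=0.907, ω₁=2.427, θ₂=-0.673, ω₂=-2.977, θ₃=-0.392, ω₃=-0.654
apply F[25]=+10.000 → step 26: x=-0.143, v=0.988, θ₁=0.955, ω₁=2.332, θ₂=-0.735, ω₂=-3.144, θ₃=-0.405, ω₃=-0.671
apply F[26]=+10.000 → step 27: x=-0.122, v=1.113, θ₁=1.000, ω₁=2.207, θ₂=-0.799, ω₂=-3.336, θ₃=-0.419, ω₃=-0.696
apply F[27]=+10.000 → step 28: x=-0.098, v=1.234, θ₁=1.043, ω₁=2.044, θ₂=-0.868, ω₂=-3.561, θ₃=-0.433, ω₃=-0.731
Max |angle| over trajectory = 1.043 rad = 59.8°.

Answer: 59.8°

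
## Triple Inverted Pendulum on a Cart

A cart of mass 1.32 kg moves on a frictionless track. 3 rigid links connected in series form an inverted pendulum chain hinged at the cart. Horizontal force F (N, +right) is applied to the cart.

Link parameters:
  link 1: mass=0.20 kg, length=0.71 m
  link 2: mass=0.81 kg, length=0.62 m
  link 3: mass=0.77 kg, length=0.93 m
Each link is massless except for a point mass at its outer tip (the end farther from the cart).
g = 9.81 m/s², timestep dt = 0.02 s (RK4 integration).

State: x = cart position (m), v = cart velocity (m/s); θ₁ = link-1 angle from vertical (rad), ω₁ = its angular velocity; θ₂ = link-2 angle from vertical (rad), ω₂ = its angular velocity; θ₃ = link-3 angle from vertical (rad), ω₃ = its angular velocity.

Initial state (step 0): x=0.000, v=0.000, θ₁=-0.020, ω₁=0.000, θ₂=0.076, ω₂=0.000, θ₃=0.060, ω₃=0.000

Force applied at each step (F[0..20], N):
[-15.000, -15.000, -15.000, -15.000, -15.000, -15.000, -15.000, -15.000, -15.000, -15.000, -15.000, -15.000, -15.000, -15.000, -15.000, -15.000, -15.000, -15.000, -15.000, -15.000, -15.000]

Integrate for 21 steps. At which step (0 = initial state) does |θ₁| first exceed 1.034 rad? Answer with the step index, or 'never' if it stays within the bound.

Answer: never

Derivation:
apply F[0]=-15.000 → step 1: x=-0.002, v=-0.222, θ₁=-0.019, ω₁=0.109, θ₂=0.079, ω₂=0.263, θ₃=0.060, ω₃=-0.007
apply F[1]=-15.000 → step 2: x=-0.009, v=-0.445, θ₁=-0.016, ω₁=0.216, θ₂=0.087, ω₂=0.531, θ₃=0.060, ω₃=-0.015
apply F[2]=-15.000 → step 3: x=-0.020, v=-0.669, θ₁=-0.010, ω₁=0.322, θ₂=0.100, ω₂=0.809, θ₃=0.059, ω₃=-0.027
apply F[3]=-15.000 → step 4: x=-0.036, v=-0.895, θ₁=-0.003, ω₁=0.426, θ₂=0.119, ω₂=1.099, θ₃=0.059, ω₃=-0.045
apply F[4]=-15.000 → step 5: x=-0.056, v=-1.123, θ₁=0.007, ω₁=0.531, θ₂=0.144, ω₂=1.401, θ₃=0.057, ω₃=-0.068
apply F[5]=-15.000 → step 6: x=-0.081, v=-1.352, θ₁=0.018, ω₁=0.642, θ₂=0.175, ω₂=1.710, θ₃=0.056, ω₃=-0.096
apply F[6]=-15.000 → step 7: x=-0.110, v=-1.584, θ₁=0.033, ω₁=0.769, θ₂=0.212, ω₂=2.015, θ₃=0.054, ω₃=-0.128
apply F[7]=-15.000 → step 8: x=-0.144, v=-1.816, θ₁=0.049, ω₁=0.922, θ₂=0.256, ω₂=2.301, θ₃=0.051, ω₃=-0.161
apply F[8]=-15.000 → step 9: x=-0.183, v=-2.049, θ₁=0.070, ω₁=1.113, θ₂=0.304, ω₂=2.552, θ₃=0.047, ω₃=-0.191
apply F[9]=-15.000 → step 10: x=-0.226, v=-2.282, θ₁=0.094, ω₁=1.353, θ₂=0.357, ω₂=2.752, θ₃=0.043, ω₃=-0.214
apply F[10]=-15.000 → step 11: x=-0.274, v=-2.514, θ₁=0.124, ω₁=1.648, θ₂=0.414, ω₂=2.888, θ₃=0.039, ω₃=-0.228
apply F[11]=-15.000 → step 12: x=-0.326, v=-2.744, θ₁=0.161, ω₁=2.002, θ₂=0.472, ω₂=2.949, θ₃=0.034, ω₃=-0.229
apply F[12]=-15.000 → step 13: x=-0.384, v=-2.970, θ₁=0.205, ω₁=2.418, θ₂=0.531, ω₂=2.925, θ₃=0.030, ω₃=-0.215
apply F[13]=-15.000 → step 14: x=-0.445, v=-3.191, θ₁=0.258, ω₁=2.895, θ₂=0.589, ω₂=2.804, θ₃=0.026, ω₃=-0.182
apply F[14]=-15.000 → step 15: x=-0.511, v=-3.402, θ₁=0.321, ω₁=3.433, θ₂=0.643, ω₂=2.572, θ₃=0.023, ω₃=-0.124
apply F[15]=-15.000 → step 16: x=-0.581, v=-3.596, θ₁=0.395, ω₁=4.030, θ₂=0.691, ω₂=2.213, θ₃=0.021, ω₃=-0.033
apply F[16]=-15.000 → step 17: x=-0.655, v=-3.761, θ₁=0.482, ω₁=4.669, θ₂=0.730, ω₂=1.721, θ₃=0.022, ω₃=0.106
apply F[17]=-15.000 → step 18: x=-0.731, v=-3.880, θ₁=0.582, ω₁=5.306, θ₂=0.759, ω₂=1.130, θ₃=0.026, ω₃=0.314
apply F[18]=-15.000 → step 19: x=-0.810, v=-3.933, θ₁=0.694, ω₁=5.825, θ₂=0.776, ω₂=0.570, θ₃=0.035, ω₃=0.606
apply F[19]=-15.000 → step 20: x=-0.888, v=-3.919, θ₁=0.813, ω₁=6.073, θ₂=0.783, ω₂=0.276, θ₃=0.050, ω₃=0.958
apply F[20]=-15.000 → step 21: x=-0.966, v=-3.876, θ₁=0.935, ω₁=6.004, θ₂=0.790, ω₂=0.399, θ₃=0.073, ω₃=1.306
max |θ₁| = 0.935 ≤ 1.034 over all 22 states.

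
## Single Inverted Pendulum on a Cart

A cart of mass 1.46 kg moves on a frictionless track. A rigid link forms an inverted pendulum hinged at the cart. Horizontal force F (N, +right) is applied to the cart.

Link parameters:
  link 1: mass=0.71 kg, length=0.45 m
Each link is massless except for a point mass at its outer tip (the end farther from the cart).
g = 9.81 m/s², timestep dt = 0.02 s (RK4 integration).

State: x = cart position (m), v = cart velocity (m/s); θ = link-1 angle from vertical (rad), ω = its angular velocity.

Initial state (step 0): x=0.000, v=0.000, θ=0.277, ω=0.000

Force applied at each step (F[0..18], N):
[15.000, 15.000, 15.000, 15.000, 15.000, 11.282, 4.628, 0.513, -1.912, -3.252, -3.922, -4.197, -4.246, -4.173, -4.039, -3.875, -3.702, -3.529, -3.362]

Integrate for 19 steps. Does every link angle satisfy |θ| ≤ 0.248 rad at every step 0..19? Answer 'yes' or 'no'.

apply F[0]=+15.000 → step 1: x=0.002, v=0.174, θ=0.274, ω=-0.254
apply F[1]=+15.000 → step 2: x=0.007, v=0.349, θ=0.267, ω=-0.511
apply F[2]=+15.000 → step 3: x=0.016, v=0.526, θ=0.254, ω=-0.778
apply F[3]=+15.000 → step 4: x=0.028, v=0.704, θ=0.236, ω=-1.057
apply F[4]=+15.000 → step 5: x=0.044, v=0.886, θ=0.212, ω=-1.354
apply F[5]=+11.282 → step 6: x=0.063, v=1.022, θ=0.182, ω=-1.564
apply F[6]=+4.628 → step 7: x=0.084, v=1.071, θ=0.151, ω=-1.599
apply F[7]=+0.513 → step 8: x=0.105, v=1.066, θ=0.120, ω=-1.531
apply F[8]=-1.912 → step 9: x=0.126, v=1.032, θ=0.090, ω=-1.408
apply F[9]=-3.252 → step 10: x=0.146, v=0.980, θ=0.063, ω=-1.262
apply F[10]=-3.922 → step 11: x=0.165, v=0.922, θ=0.040, ω=-1.110
apply F[11]=-4.197 → step 12: x=0.183, v=0.862, θ=0.019, ω=-0.964
apply F[12]=-4.246 → step 13: x=0.200, v=0.803, θ=0.001, ω=-0.829
apply F[13]=-4.173 → step 14: x=0.215, v=0.746, θ=-0.014, ω=-0.706
apply F[14]=-4.039 → step 15: x=0.230, v=0.693, θ=-0.027, ω=-0.596
apply F[15]=-3.875 → step 16: x=0.243, v=0.643, θ=-0.038, ω=-0.500
apply F[16]=-3.702 → step 17: x=0.256, v=0.597, θ=-0.047, ω=-0.415
apply F[17]=-3.529 → step 18: x=0.267, v=0.553, θ=-0.055, ω=-0.341
apply F[18]=-3.362 → step 19: x=0.278, v=0.513, θ=-0.061, ω=-0.276
Max |angle| over trajectory = 0.277 rad; bound = 0.248 → exceeded.

Answer: no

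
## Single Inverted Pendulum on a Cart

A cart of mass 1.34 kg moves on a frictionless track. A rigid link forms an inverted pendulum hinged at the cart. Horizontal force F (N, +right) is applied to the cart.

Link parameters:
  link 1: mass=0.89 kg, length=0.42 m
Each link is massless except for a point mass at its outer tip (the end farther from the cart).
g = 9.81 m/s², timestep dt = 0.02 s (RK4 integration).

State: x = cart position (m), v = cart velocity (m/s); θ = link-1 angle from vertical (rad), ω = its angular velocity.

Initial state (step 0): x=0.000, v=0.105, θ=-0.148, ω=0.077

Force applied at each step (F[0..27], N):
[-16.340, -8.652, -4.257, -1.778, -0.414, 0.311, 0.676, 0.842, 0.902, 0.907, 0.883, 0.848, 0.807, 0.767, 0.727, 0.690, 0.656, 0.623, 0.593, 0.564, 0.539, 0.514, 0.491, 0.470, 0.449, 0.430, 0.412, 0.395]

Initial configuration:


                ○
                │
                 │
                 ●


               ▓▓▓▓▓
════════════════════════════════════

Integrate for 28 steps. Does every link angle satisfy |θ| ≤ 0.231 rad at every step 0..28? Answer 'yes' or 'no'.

apply F[0]=-16.340 → step 1: x=-0.000, v=-0.117, θ=-0.142, ω=0.532
apply F[1]=-8.652 → step 2: x=-0.004, v=-0.228, θ=-0.129, ω=0.730
apply F[2]=-4.257 → step 3: x=-0.009, v=-0.275, θ=-0.114, ω=0.786
apply F[3]=-1.778 → step 4: x=-0.014, v=-0.289, θ=-0.099, ω=0.767
apply F[4]=-0.414 → step 5: x=-0.020, v=-0.283, θ=-0.084, ω=0.712
apply F[5]=+0.311 → step 6: x=-0.025, v=-0.269, θ=-0.070, ω=0.642
apply F[6]=+0.676 → step 7: x=-0.031, v=-0.251, θ=-0.058, ω=0.569
apply F[7]=+0.842 → step 8: x=-0.035, v=-0.231, θ=-0.048, ω=0.498
apply F[8]=+0.902 → step 9: x=-0.040, v=-0.212, θ=-0.038, ω=0.433
apply F[9]=+0.907 → step 10: x=-0.044, v=-0.194, θ=-0.030, ω=0.374
apply F[10]=+0.883 → step 11: x=-0.048, v=-0.178, θ=-0.023, ω=0.322
apply F[11]=+0.848 → step 12: x=-0.051, v=-0.162, θ=-0.017, ω=0.277
apply F[12]=+0.807 → step 13: x=-0.054, v=-0.148, θ=-0.012, ω=0.237
apply F[13]=+0.767 → step 14: x=-0.057, v=-0.136, θ=-0.008, ω=0.202
apply F[14]=+0.727 → step 15: x=-0.060, v=-0.124, θ=-0.004, ω=0.171
apply F[15]=+0.690 → step 16: x=-0.062, v=-0.114, θ=-0.001, ω=0.145
apply F[16]=+0.656 → step 17: x=-0.064, v=-0.104, θ=0.002, ω=0.122
apply F[17]=+0.623 → step 18: x=-0.066, v=-0.095, θ=0.004, ω=0.102
apply F[18]=+0.593 → step 19: x=-0.068, v=-0.087, θ=0.006, ω=0.085
apply F[19]=+0.564 → step 20: x=-0.070, v=-0.079, θ=0.007, ω=0.070
apply F[20]=+0.539 → step 21: x=-0.071, v=-0.072, θ=0.009, ω=0.057
apply F[21]=+0.514 → step 22: x=-0.073, v=-0.066, θ=0.010, ω=0.046
apply F[22]=+0.491 → step 23: x=-0.074, v=-0.060, θ=0.011, ω=0.036
apply F[23]=+0.470 → step 24: x=-0.075, v=-0.054, θ=0.011, ω=0.028
apply F[24]=+0.449 → step 25: x=-0.076, v=-0.049, θ=0.012, ω=0.021
apply F[25]=+0.430 → step 26: x=-0.077, v=-0.044, θ=0.012, ω=0.015
apply F[26]=+0.412 → step 27: x=-0.078, v=-0.039, θ=0.012, ω=0.010
apply F[27]=+0.395 → step 28: x=-0.078, v=-0.035, θ=0.012, ω=0.005
Max |angle| over trajectory = 0.148 rad; bound = 0.231 → within bound.

Answer: yes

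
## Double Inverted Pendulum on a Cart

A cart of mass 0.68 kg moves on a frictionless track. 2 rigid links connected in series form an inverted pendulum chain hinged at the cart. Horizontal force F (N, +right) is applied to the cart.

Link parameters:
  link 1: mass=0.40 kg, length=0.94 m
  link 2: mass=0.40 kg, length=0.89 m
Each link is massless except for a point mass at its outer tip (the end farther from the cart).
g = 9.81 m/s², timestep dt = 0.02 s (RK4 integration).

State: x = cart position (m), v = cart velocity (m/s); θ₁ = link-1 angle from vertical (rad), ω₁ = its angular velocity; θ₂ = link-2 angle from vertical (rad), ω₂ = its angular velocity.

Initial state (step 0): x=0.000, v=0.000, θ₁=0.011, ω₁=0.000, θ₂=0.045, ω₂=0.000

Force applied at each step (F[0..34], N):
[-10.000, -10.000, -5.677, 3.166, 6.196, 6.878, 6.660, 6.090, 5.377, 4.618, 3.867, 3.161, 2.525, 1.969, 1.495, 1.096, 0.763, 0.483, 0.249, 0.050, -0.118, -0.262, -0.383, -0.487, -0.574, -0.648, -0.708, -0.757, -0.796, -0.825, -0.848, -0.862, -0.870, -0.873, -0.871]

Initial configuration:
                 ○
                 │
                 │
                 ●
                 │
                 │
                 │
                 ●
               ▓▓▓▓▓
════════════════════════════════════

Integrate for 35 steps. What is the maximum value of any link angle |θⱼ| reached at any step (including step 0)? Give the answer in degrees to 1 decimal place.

apply F[0]=-10.000 → step 1: x=-0.003, v=-0.297, θ₁=0.014, ω₁=0.312, θ₂=0.045, ω₂=0.014
apply F[1]=-10.000 → step 2: x=-0.012, v=-0.595, θ₁=0.023, ω₁=0.627, θ₂=0.046, ω₂=0.026
apply F[2]=-5.677 → step 3: x=-0.026, v=-0.768, θ₁=0.038, ω₁=0.815, θ₂=0.046, ω₂=0.032
apply F[3]=+3.166 → step 4: x=-0.040, v=-0.685, θ₁=0.053, ω₁=0.736, θ₂=0.047, ω₂=0.032
apply F[4]=+6.196 → step 5: x=-0.052, v=-0.517, θ₁=0.066, ω₁=0.573, θ₂=0.047, ω₂=0.026
apply F[5]=+6.878 → step 6: x=-0.061, v=-0.332, θ₁=0.076, ω₁=0.397, θ₂=0.048, ω₂=0.015
apply F[6]=+6.660 → step 7: x=-0.065, v=-0.156, θ₁=0.082, ω₁=0.233, θ₂=0.048, ω₂=0.001
apply F[7]=+6.090 → step 8: x=-0.067, v=0.003, θ₁=0.086, ω₁=0.091, θ₂=0.048, ω₂=-0.016
apply F[8]=+5.377 → step 9: x=-0.066, v=0.140, θ₁=0.086, ω₁=-0.028, θ₂=0.047, ω₂=-0.034
apply F[9]=+4.618 → step 10: x=-0.062, v=0.255, θ₁=0.085, ω₁=-0.124, θ₂=0.046, ω₂=-0.052
apply F[10]=+3.867 → step 11: x=-0.056, v=0.349, θ₁=0.082, ω₁=-0.198, θ₂=0.045, ω₂=-0.069
apply F[11]=+3.161 → step 12: x=-0.048, v=0.424, θ₁=0.077, ω₁=-0.253, θ₂=0.044, ω₂=-0.085
apply F[12]=+2.525 → step 13: x=-0.039, v=0.480, θ₁=0.072, ω₁=-0.291, θ₂=0.042, ω₂=-0.099
apply F[13]=+1.969 → step 14: x=-0.029, v=0.523, θ₁=0.066, ω₁=-0.316, θ₂=0.040, ω₂=-0.111
apply F[14]=+1.495 → step 15: x=-0.018, v=0.552, θ₁=0.059, ω₁=-0.330, θ₂=0.037, ω₂=-0.122
apply F[15]=+1.096 → step 16: x=-0.007, v=0.572, θ₁=0.052, ω₁=-0.335, θ₂=0.035, ω₂=-0.130
apply F[16]=+0.763 → step 17: x=0.005, v=0.583, θ₁=0.046, ω₁=-0.333, θ₂=0.032, ω₂=-0.137
apply F[17]=+0.483 → step 18: x=0.016, v=0.587, θ₁=0.039, ω₁=-0.327, θ₂=0.029, ω₂=-0.142
apply F[18]=+0.249 → step 19: x=0.028, v=0.587, θ₁=0.033, ω₁=-0.317, θ₂=0.027, ω₂=-0.146
apply F[19]=+0.050 → step 20: x=0.040, v=0.581, θ₁=0.027, ω₁=-0.304, θ₂=0.024, ω₂=-0.148
apply F[20]=-0.118 → step 21: x=0.051, v=0.572, θ₁=0.021, ω₁=-0.289, θ₂=0.021, ω₂=-0.148
apply F[21]=-0.262 → step 22: x=0.063, v=0.561, θ₁=0.015, ω₁=-0.273, θ₂=0.018, ω₂=-0.148
apply F[22]=-0.383 → step 23: x=0.074, v=0.547, θ₁=0.010, ω₁=-0.256, θ₂=0.015, ω₂=-0.146
apply F[23]=-0.487 → step 24: x=0.085, v=0.531, θ₁=0.005, ω₁=-0.239, θ₂=0.012, ω₂=-0.143
apply F[24]=-0.574 → step 25: x=0.095, v=0.513, θ₁=0.000, ω₁=-0.222, θ₂=0.009, ω₂=-0.140
apply F[25]=-0.648 → step 26: x=0.105, v=0.495, θ₁=-0.004, ω₁=-0.204, θ₂=0.006, ω₂=-0.136
apply F[26]=-0.708 → step 27: x=0.115, v=0.475, θ₁=-0.008, ω₁=-0.187, θ₂=0.004, ω₂=-0.131
apply F[27]=-0.757 → step 28: x=0.124, v=0.455, θ₁=-0.012, ω₁=-0.171, θ₂=0.001, ω₂=-0.125
apply F[28]=-0.796 → step 29: x=0.133, v=0.435, θ₁=-0.015, ω₁=-0.155, θ₂=-0.001, ω₂=-0.120
apply F[29]=-0.825 → step 30: x=0.141, v=0.414, θ₁=-0.018, ω₁=-0.139, θ₂=-0.004, ω₂=-0.114
apply F[30]=-0.848 → step 31: x=0.150, v=0.394, θ₁=-0.020, ω₁=-0.124, θ₂=-0.006, ω₂=-0.107
apply F[31]=-0.862 → step 32: x=0.157, v=0.373, θ₁=-0.023, ω₁=-0.110, θ₂=-0.008, ω₂=-0.101
apply F[32]=-0.870 → step 33: x=0.165, v=0.353, θ₁=-0.025, ω₁=-0.097, θ₂=-0.010, ω₂=-0.094
apply F[33]=-0.873 → step 34: x=0.171, v=0.334, θ₁=-0.027, ω₁=-0.084, θ₂=-0.012, ω₂=-0.088
apply F[34]=-0.871 → step 35: x=0.178, v=0.314, θ₁=-0.028, ω₁=-0.073, θ₂=-0.014, ω₂=-0.081
Max |angle| over trajectory = 0.086 rad = 4.9°.

Answer: 4.9°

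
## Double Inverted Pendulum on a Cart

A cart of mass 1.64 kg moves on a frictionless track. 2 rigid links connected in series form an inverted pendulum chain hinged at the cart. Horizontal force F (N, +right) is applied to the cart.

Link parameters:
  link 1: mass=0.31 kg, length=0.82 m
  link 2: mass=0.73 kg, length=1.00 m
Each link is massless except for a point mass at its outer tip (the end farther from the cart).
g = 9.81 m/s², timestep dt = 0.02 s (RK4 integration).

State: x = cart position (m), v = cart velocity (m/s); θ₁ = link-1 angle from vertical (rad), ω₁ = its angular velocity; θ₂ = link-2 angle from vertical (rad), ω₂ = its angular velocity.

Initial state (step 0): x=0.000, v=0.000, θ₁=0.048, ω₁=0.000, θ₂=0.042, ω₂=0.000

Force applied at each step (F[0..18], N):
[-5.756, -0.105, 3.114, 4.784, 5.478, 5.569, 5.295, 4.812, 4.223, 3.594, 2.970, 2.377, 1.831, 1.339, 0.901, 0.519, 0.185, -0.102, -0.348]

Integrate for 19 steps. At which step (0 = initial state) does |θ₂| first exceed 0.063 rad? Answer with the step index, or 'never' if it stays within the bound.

Answer: never

Derivation:
apply F[0]=-5.756 → step 1: x=-0.001, v=-0.076, θ₁=0.049, ω₁=0.108, θ₂=0.042, ω₂=-0.004
apply F[1]=-0.105 → step 2: x=-0.002, v=-0.084, θ₁=0.051, ω₁=0.134, θ₂=0.042, ω₂=-0.010
apply F[2]=+3.114 → step 3: x=-0.004, v=-0.052, θ₁=0.054, ω₁=0.114, θ₂=0.042, ω₂=-0.017
apply F[3]=+4.784 → step 4: x=-0.004, v=-0.001, θ₁=0.056, ω₁=0.073, θ₂=0.041, ω₂=-0.026
apply F[4]=+5.478 → step 5: x=-0.004, v=0.059, θ₁=0.057, ω₁=0.022, θ₂=0.041, ω₂=-0.036
apply F[5]=+5.569 → step 6: x=-0.002, v=0.120, θ₁=0.057, ω₁=-0.029, θ₂=0.040, ω₂=-0.047
apply F[6]=+5.295 → step 7: x=0.001, v=0.177, θ₁=0.056, ω₁=-0.075, θ₂=0.039, ω₂=-0.059
apply F[7]=+4.812 → step 8: x=0.005, v=0.229, θ₁=0.054, ω₁=-0.116, θ₂=0.037, ω₂=-0.070
apply F[8]=+4.223 → step 9: x=0.010, v=0.274, θ₁=0.051, ω₁=-0.149, θ₂=0.036, ω₂=-0.081
apply F[9]=+3.594 → step 10: x=0.016, v=0.311, θ₁=0.048, ω₁=-0.175, θ₂=0.034, ω₂=-0.090
apply F[10]=+2.970 → step 11: x=0.023, v=0.342, θ₁=0.044, ω₁=-0.194, θ₂=0.032, ω₂=-0.099
apply F[11]=+2.377 → step 12: x=0.030, v=0.366, θ₁=0.040, ω₁=-0.206, θ₂=0.030, ω₂=-0.106
apply F[12]=+1.831 → step 13: x=0.037, v=0.383, θ₁=0.036, ω₁=-0.213, θ₂=0.028, ω₂=-0.112
apply F[13]=+1.339 → step 14: x=0.045, v=0.395, θ₁=0.032, ω₁=-0.216, θ₂=0.026, ω₂=-0.117
apply F[14]=+0.901 → step 15: x=0.053, v=0.403, θ₁=0.027, ω₁=-0.215, θ₂=0.023, ω₂=-0.120
apply F[15]=+0.519 → step 16: x=0.061, v=0.406, θ₁=0.023, ω₁=-0.211, θ₂=0.021, ω₂=-0.122
apply F[16]=+0.185 → step 17: x=0.069, v=0.406, θ₁=0.019, ω₁=-0.205, θ₂=0.018, ω₂=-0.123
apply F[17]=-0.102 → step 18: x=0.077, v=0.402, θ₁=0.015, ω₁=-0.197, θ₂=0.016, ω₂=-0.123
apply F[18]=-0.348 → step 19: x=0.085, v=0.396, θ₁=0.011, ω₁=-0.188, θ₂=0.014, ω₂=-0.122
max |θ₂| = 0.042 ≤ 0.063 over all 20 states.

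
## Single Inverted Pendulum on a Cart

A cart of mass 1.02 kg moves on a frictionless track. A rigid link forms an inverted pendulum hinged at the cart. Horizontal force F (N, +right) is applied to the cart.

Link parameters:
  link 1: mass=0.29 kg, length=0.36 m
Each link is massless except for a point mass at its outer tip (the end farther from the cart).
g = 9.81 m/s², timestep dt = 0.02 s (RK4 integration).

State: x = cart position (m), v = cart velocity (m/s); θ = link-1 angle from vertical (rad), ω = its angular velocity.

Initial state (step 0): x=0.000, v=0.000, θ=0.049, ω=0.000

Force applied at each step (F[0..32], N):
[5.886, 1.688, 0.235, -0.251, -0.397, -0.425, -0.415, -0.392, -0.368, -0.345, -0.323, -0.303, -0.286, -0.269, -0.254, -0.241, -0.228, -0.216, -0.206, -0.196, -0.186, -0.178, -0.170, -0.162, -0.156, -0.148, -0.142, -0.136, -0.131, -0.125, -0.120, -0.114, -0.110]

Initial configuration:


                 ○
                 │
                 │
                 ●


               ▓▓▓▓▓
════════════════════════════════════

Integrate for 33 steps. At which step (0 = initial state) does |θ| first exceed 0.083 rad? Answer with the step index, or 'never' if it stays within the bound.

Answer: never

Derivation:
apply F[0]=+5.886 → step 1: x=0.001, v=0.113, θ=0.046, ω=-0.286
apply F[1]=+1.688 → step 2: x=0.004, v=0.143, θ=0.040, ω=-0.348
apply F[2]=+0.235 → step 3: x=0.007, v=0.146, θ=0.033, ω=-0.335
apply F[3]=-0.251 → step 4: x=0.009, v=0.139, θ=0.027, ω=-0.301
apply F[4]=-0.397 → step 5: x=0.012, v=0.130, θ=0.021, ω=-0.263
apply F[5]=-0.425 → step 6: x=0.015, v=0.121, θ=0.016, ω=-0.227
apply F[6]=-0.415 → step 7: x=0.017, v=0.112, θ=0.012, ω=-0.194
apply F[7]=-0.392 → step 8: x=0.019, v=0.104, θ=0.008, ω=-0.166
apply F[8]=-0.368 → step 9: x=0.021, v=0.096, θ=0.005, ω=-0.141
apply F[9]=-0.345 → step 10: x=0.023, v=0.089, θ=0.003, ω=-0.120
apply F[10]=-0.323 → step 11: x=0.025, v=0.083, θ=0.000, ω=-0.101
apply F[11]=-0.303 → step 12: x=0.026, v=0.077, θ=-0.001, ω=-0.085
apply F[12]=-0.286 → step 13: x=0.028, v=0.071, θ=-0.003, ω=-0.071
apply F[13]=-0.269 → step 14: x=0.029, v=0.066, θ=-0.004, ω=-0.059
apply F[14]=-0.254 → step 15: x=0.030, v=0.062, θ=-0.005, ω=-0.049
apply F[15]=-0.241 → step 16: x=0.032, v=0.057, θ=-0.006, ω=-0.040
apply F[16]=-0.228 → step 17: x=0.033, v=0.053, θ=-0.007, ω=-0.032
apply F[17]=-0.216 → step 18: x=0.034, v=0.049, θ=-0.008, ω=-0.025
apply F[18]=-0.206 → step 19: x=0.035, v=0.046, θ=-0.008, ω=-0.019
apply F[19]=-0.196 → step 20: x=0.036, v=0.042, θ=-0.008, ω=-0.014
apply F[20]=-0.186 → step 21: x=0.036, v=0.039, θ=-0.009, ω=-0.010
apply F[21]=-0.178 → step 22: x=0.037, v=0.036, θ=-0.009, ω=-0.007
apply F[22]=-0.170 → step 23: x=0.038, v=0.033, θ=-0.009, ω=-0.003
apply F[23]=-0.162 → step 24: x=0.038, v=0.031, θ=-0.009, ω=-0.001
apply F[24]=-0.156 → step 25: x=0.039, v=0.028, θ=-0.009, ω=0.001
apply F[25]=-0.148 → step 26: x=0.040, v=0.026, θ=-0.009, ω=0.003
apply F[26]=-0.142 → step 27: x=0.040, v=0.023, θ=-0.009, ω=0.005
apply F[27]=-0.136 → step 28: x=0.041, v=0.021, θ=-0.009, ω=0.006
apply F[28]=-0.131 → step 29: x=0.041, v=0.019, θ=-0.009, ω=0.007
apply F[29]=-0.125 → step 30: x=0.041, v=0.017, θ=-0.008, ω=0.008
apply F[30]=-0.120 → step 31: x=0.042, v=0.015, θ=-0.008, ω=0.009
apply F[31]=-0.114 → step 32: x=0.042, v=0.013, θ=-0.008, ω=0.009
apply F[32]=-0.110 → step 33: x=0.042, v=0.012, θ=-0.008, ω=0.010
max |θ| = 0.049 ≤ 0.083 over all 34 states.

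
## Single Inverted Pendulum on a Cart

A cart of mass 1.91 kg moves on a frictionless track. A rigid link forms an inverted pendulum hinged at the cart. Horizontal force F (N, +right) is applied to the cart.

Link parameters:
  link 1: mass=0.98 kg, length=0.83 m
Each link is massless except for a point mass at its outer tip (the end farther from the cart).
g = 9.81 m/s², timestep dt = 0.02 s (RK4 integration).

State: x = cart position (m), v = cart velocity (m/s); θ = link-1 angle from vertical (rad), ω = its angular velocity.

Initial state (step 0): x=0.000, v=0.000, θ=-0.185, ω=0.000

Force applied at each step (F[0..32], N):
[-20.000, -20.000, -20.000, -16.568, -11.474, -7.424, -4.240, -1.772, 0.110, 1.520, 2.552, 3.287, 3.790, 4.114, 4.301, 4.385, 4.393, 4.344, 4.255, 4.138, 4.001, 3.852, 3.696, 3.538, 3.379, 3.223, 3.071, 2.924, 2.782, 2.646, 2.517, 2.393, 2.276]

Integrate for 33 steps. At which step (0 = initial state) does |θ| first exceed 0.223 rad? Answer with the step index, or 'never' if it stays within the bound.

apply F[0]=-20.000 → step 1: x=-0.002, v=-0.188, θ=-0.183, ω=0.179
apply F[1]=-20.000 → step 2: x=-0.008, v=-0.377, θ=-0.178, ω=0.360
apply F[2]=-20.000 → step 3: x=-0.017, v=-0.566, θ=-0.169, ω=0.545
apply F[3]=-16.568 → step 4: x=-0.030, v=-0.722, θ=-0.156, ω=0.692
apply F[4]=-11.474 → step 5: x=-0.045, v=-0.827, θ=-0.142, ω=0.781
apply F[5]=-7.424 → step 6: x=-0.063, v=-0.892, θ=-0.126, ω=0.827
apply F[6]=-4.240 → step 7: x=-0.081, v=-0.925, θ=-0.109, ω=0.839
apply F[7]=-1.772 → step 8: x=-0.099, v=-0.934, θ=-0.092, ω=0.826
apply F[8]=+0.110 → step 9: x=-0.118, v=-0.925, θ=-0.076, ω=0.795
apply F[9]=+1.520 → step 10: x=-0.136, v=-0.902, θ=-0.061, ω=0.752
apply F[10]=+2.552 → step 11: x=-0.154, v=-0.871, θ=-0.046, ω=0.701
apply F[11]=+3.287 → step 12: x=-0.171, v=-0.832, θ=-0.033, ω=0.646
apply F[12]=+3.790 → step 13: x=-0.187, v=-0.790, θ=-0.020, ω=0.589
apply F[13]=+4.114 → step 14: x=-0.202, v=-0.746, θ=-0.009, ω=0.532
apply F[14]=+4.301 → step 15: x=-0.217, v=-0.700, θ=0.001, ω=0.476
apply F[15]=+4.385 → step 16: x=-0.230, v=-0.655, θ=0.010, ω=0.423
apply F[16]=+4.393 → step 17: x=-0.243, v=-0.610, θ=0.018, ω=0.373
apply F[17]=+4.344 → step 18: x=-0.255, v=-0.567, θ=0.025, ω=0.325
apply F[18]=+4.255 → step 19: x=-0.266, v=-0.525, θ=0.031, ω=0.282
apply F[19]=+4.138 → step 20: x=-0.276, v=-0.485, θ=0.036, ω=0.242
apply F[20]=+4.001 → step 21: x=-0.285, v=-0.447, θ=0.041, ω=0.205
apply F[21]=+3.852 → step 22: x=-0.294, v=-0.411, θ=0.044, ω=0.172
apply F[22]=+3.696 → step 23: x=-0.302, v=-0.377, θ=0.048, ω=0.141
apply F[23]=+3.538 → step 24: x=-0.309, v=-0.345, θ=0.050, ω=0.114
apply F[24]=+3.379 → step 25: x=-0.315, v=-0.315, θ=0.052, ω=0.090
apply F[25]=+3.223 → step 26: x=-0.321, v=-0.286, θ=0.054, ω=0.068
apply F[26]=+3.071 → step 27: x=-0.327, v=-0.260, θ=0.055, ω=0.049
apply F[27]=+2.924 → step 28: x=-0.332, v=-0.235, θ=0.056, ω=0.032
apply F[28]=+2.782 → step 29: x=-0.336, v=-0.211, θ=0.056, ω=0.017
apply F[29]=+2.646 → step 30: x=-0.340, v=-0.189, θ=0.056, ω=0.004
apply F[30]=+2.517 → step 31: x=-0.344, v=-0.169, θ=0.056, ω=-0.008
apply F[31]=+2.393 → step 32: x=-0.347, v=-0.149, θ=0.056, ω=-0.018
apply F[32]=+2.276 → step 33: x=-0.350, v=-0.131, θ=0.056, ω=-0.026
max |θ| = 0.185 ≤ 0.223 over all 34 states.

Answer: never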